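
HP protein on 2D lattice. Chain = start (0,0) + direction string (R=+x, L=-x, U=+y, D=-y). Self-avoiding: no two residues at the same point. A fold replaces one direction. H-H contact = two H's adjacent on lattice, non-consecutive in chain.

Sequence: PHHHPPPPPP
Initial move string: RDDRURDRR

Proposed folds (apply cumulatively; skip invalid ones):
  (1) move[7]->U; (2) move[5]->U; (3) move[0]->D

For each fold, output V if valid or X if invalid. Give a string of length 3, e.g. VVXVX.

Answer: XXV

Derivation:
Initial: RDDRURDRR -> [(0, 0), (1, 0), (1, -1), (1, -2), (2, -2), (2, -1), (3, -1), (3, -2), (4, -2), (5, -2)]
Fold 1: move[7]->U => RDDRURDUR INVALID (collision), skipped
Fold 2: move[5]->U => RDDRUUDRR INVALID (collision), skipped
Fold 3: move[0]->D => DDDRURDRR VALID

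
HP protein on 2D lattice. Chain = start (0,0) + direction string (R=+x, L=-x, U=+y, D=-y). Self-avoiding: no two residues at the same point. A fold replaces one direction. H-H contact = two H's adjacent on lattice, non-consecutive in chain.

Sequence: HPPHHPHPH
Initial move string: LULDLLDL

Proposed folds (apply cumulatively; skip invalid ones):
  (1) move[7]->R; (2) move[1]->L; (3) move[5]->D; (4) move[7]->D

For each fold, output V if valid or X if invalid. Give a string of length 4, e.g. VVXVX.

Initial: LULDLLDL -> [(0, 0), (-1, 0), (-1, 1), (-2, 1), (-2, 0), (-3, 0), (-4, 0), (-4, -1), (-5, -1)]
Fold 1: move[7]->R => LULDLLDR VALID
Fold 2: move[1]->L => LLLDLLDR VALID
Fold 3: move[5]->D => LLLDLDDR VALID
Fold 4: move[7]->D => LLLDLDDD VALID

Answer: VVVV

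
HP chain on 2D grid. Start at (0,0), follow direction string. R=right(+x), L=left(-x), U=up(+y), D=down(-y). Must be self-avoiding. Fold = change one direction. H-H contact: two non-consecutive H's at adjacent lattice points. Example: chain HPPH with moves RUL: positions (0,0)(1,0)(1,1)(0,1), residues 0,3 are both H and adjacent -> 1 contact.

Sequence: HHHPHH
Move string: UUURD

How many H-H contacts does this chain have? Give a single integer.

Answer: 1

Derivation:
Positions: [(0, 0), (0, 1), (0, 2), (0, 3), (1, 3), (1, 2)]
H-H contact: residue 2 @(0,2) - residue 5 @(1, 2)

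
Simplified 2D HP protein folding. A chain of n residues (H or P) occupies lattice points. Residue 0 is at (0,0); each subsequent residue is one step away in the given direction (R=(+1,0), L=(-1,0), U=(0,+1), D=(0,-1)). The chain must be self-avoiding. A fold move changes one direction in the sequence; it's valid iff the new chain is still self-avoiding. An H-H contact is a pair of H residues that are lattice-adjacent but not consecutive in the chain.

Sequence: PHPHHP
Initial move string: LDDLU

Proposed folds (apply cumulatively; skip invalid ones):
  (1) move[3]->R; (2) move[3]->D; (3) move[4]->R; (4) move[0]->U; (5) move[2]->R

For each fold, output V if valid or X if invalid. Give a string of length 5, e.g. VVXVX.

Answer: VXVXV

Derivation:
Initial: LDDLU -> [(0, 0), (-1, 0), (-1, -1), (-1, -2), (-2, -2), (-2, -1)]
Fold 1: move[3]->R => LDDRU VALID
Fold 2: move[3]->D => LDDDU INVALID (collision), skipped
Fold 3: move[4]->R => LDDRR VALID
Fold 4: move[0]->U => UDDRR INVALID (collision), skipped
Fold 5: move[2]->R => LDRRR VALID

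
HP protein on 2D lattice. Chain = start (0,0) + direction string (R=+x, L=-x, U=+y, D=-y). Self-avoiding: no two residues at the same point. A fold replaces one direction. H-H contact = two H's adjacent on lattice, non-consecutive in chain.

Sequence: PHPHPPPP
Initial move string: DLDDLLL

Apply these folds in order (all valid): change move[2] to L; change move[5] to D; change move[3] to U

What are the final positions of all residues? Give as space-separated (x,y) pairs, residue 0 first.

Answer: (0,0) (0,-1) (-1,-1) (-2,-1) (-2,0) (-3,0) (-3,-1) (-4,-1)

Derivation:
Initial moves: DLDDLLL
Fold: move[2]->L => DLLDLLL (positions: [(0, 0), (0, -1), (-1, -1), (-2, -1), (-2, -2), (-3, -2), (-4, -2), (-5, -2)])
Fold: move[5]->D => DLLDLDL (positions: [(0, 0), (0, -1), (-1, -1), (-2, -1), (-2, -2), (-3, -2), (-3, -3), (-4, -3)])
Fold: move[3]->U => DLLULDL (positions: [(0, 0), (0, -1), (-1, -1), (-2, -1), (-2, 0), (-3, 0), (-3, -1), (-4, -1)])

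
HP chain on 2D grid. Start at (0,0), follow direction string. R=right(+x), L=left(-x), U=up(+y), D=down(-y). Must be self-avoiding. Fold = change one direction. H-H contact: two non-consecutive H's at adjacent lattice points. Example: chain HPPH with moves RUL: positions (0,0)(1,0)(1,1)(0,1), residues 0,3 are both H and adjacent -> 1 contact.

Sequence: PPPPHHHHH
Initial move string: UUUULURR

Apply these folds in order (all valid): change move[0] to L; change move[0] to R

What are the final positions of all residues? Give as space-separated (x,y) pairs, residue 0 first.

Initial moves: UUUULURR
Fold: move[0]->L => LUUULURR (positions: [(0, 0), (-1, 0), (-1, 1), (-1, 2), (-1, 3), (-2, 3), (-2, 4), (-1, 4), (0, 4)])
Fold: move[0]->R => RUUULURR (positions: [(0, 0), (1, 0), (1, 1), (1, 2), (1, 3), (0, 3), (0, 4), (1, 4), (2, 4)])

Answer: (0,0) (1,0) (1,1) (1,2) (1,3) (0,3) (0,4) (1,4) (2,4)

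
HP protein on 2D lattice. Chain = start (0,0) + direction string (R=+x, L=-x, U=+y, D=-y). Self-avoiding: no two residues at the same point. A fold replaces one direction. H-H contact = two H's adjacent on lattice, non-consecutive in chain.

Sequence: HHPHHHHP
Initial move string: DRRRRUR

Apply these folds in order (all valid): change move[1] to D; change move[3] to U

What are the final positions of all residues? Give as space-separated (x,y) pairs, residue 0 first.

Initial moves: DRRRRUR
Fold: move[1]->D => DDRRRUR (positions: [(0, 0), (0, -1), (0, -2), (1, -2), (2, -2), (3, -2), (3, -1), (4, -1)])
Fold: move[3]->U => DDRURUR (positions: [(0, 0), (0, -1), (0, -2), (1, -2), (1, -1), (2, -1), (2, 0), (3, 0)])

Answer: (0,0) (0,-1) (0,-2) (1,-2) (1,-1) (2,-1) (2,0) (3,0)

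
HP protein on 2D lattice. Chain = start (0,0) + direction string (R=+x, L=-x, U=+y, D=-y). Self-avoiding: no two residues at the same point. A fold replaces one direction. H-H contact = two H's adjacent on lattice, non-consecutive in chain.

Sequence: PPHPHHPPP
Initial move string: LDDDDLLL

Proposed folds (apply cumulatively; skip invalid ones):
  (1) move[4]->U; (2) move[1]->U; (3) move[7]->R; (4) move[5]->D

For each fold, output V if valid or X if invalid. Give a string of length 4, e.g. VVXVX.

Initial: LDDDDLLL -> [(0, 0), (-1, 0), (-1, -1), (-1, -2), (-1, -3), (-1, -4), (-2, -4), (-3, -4), (-4, -4)]
Fold 1: move[4]->U => LDDDULLL INVALID (collision), skipped
Fold 2: move[1]->U => LUDDDLLL INVALID (collision), skipped
Fold 3: move[7]->R => LDDDDLLR INVALID (collision), skipped
Fold 4: move[5]->D => LDDDDDLL VALID

Answer: XXXV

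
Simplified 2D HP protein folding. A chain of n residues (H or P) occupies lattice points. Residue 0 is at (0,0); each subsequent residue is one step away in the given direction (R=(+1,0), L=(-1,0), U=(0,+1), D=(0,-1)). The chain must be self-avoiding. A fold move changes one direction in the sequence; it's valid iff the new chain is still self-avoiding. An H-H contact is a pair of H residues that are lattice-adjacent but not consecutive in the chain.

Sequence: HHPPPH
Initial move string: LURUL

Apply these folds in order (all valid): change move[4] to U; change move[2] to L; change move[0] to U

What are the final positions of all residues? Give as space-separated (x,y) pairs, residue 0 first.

Answer: (0,0) (0,1) (0,2) (-1,2) (-1,3) (-1,4)

Derivation:
Initial moves: LURUL
Fold: move[4]->U => LURUU (positions: [(0, 0), (-1, 0), (-1, 1), (0, 1), (0, 2), (0, 3)])
Fold: move[2]->L => LULUU (positions: [(0, 0), (-1, 0), (-1, 1), (-2, 1), (-2, 2), (-2, 3)])
Fold: move[0]->U => UULUU (positions: [(0, 0), (0, 1), (0, 2), (-1, 2), (-1, 3), (-1, 4)])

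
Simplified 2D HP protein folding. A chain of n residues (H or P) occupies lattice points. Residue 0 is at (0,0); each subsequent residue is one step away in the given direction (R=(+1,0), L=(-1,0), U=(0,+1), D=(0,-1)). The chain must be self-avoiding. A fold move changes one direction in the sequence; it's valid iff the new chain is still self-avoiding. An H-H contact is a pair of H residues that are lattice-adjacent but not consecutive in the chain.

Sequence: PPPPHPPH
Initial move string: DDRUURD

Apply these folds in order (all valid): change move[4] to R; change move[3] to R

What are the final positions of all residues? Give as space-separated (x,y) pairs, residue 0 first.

Answer: (0,0) (0,-1) (0,-2) (1,-2) (2,-2) (3,-2) (4,-2) (4,-3)

Derivation:
Initial moves: DDRUURD
Fold: move[4]->R => DDRURRD (positions: [(0, 0), (0, -1), (0, -2), (1, -2), (1, -1), (2, -1), (3, -1), (3, -2)])
Fold: move[3]->R => DDRRRRD (positions: [(0, 0), (0, -1), (0, -2), (1, -2), (2, -2), (3, -2), (4, -2), (4, -3)])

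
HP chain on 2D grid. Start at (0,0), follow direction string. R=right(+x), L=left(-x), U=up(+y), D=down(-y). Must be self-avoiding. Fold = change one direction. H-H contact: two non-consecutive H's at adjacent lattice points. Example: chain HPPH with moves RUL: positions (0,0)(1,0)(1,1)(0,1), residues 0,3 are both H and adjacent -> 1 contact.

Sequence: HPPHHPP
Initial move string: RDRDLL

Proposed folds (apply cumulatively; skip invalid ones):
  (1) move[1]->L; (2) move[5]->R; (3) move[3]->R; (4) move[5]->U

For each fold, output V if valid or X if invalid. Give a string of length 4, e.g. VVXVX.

Answer: XXXX

Derivation:
Initial: RDRDLL -> [(0, 0), (1, 0), (1, -1), (2, -1), (2, -2), (1, -2), (0, -2)]
Fold 1: move[1]->L => RLRDLL INVALID (collision), skipped
Fold 2: move[5]->R => RDRDLR INVALID (collision), skipped
Fold 3: move[3]->R => RDRRLL INVALID (collision), skipped
Fold 4: move[5]->U => RDRDLU INVALID (collision), skipped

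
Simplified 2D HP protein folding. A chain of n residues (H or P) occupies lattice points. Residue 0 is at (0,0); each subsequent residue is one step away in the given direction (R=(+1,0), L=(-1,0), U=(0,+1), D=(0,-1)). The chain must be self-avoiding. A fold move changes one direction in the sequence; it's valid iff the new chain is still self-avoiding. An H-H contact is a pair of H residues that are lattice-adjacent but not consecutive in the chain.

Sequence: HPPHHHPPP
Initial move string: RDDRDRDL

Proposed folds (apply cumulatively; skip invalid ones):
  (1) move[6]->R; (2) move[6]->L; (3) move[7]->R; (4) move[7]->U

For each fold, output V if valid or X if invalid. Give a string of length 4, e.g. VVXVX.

Initial: RDDRDRDL -> [(0, 0), (1, 0), (1, -1), (1, -2), (2, -2), (2, -3), (3, -3), (3, -4), (2, -4)]
Fold 1: move[6]->R => RDDRDRRL INVALID (collision), skipped
Fold 2: move[6]->L => RDDRDRLL INVALID (collision), skipped
Fold 3: move[7]->R => RDDRDRDR VALID
Fold 4: move[7]->U => RDDRDRDU INVALID (collision), skipped

Answer: XXVX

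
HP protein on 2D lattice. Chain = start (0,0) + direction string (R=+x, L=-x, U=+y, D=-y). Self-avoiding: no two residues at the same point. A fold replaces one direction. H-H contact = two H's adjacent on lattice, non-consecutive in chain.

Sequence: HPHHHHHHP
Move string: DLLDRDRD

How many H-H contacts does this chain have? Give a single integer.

Answer: 1

Derivation:
Positions: [(0, 0), (0, -1), (-1, -1), (-2, -1), (-2, -2), (-1, -2), (-1, -3), (0, -3), (0, -4)]
H-H contact: residue 2 @(-1,-1) - residue 5 @(-1, -2)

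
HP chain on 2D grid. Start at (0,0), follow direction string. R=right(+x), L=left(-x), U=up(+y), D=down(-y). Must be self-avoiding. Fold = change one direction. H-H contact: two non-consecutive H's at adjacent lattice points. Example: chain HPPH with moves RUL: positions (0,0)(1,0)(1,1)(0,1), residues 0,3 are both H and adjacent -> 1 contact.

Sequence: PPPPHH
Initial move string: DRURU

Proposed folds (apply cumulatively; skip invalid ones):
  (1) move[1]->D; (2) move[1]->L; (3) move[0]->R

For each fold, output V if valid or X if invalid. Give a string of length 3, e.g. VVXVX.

Initial: DRURU -> [(0, 0), (0, -1), (1, -1), (1, 0), (2, 0), (2, 1)]
Fold 1: move[1]->D => DDURU INVALID (collision), skipped
Fold 2: move[1]->L => DLURU INVALID (collision), skipped
Fold 3: move[0]->R => RRURU VALID

Answer: XXV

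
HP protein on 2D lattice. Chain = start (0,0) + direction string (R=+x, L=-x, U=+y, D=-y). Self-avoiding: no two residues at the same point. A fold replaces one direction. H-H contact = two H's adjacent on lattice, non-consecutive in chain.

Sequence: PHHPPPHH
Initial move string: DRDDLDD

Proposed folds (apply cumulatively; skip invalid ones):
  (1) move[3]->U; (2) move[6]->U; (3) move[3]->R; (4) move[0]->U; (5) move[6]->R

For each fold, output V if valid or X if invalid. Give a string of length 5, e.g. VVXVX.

Initial: DRDDLDD -> [(0, 0), (0, -1), (1, -1), (1, -2), (1, -3), (0, -3), (0, -4), (0, -5)]
Fold 1: move[3]->U => DRDULDD INVALID (collision), skipped
Fold 2: move[6]->U => DRDDLDU INVALID (collision), skipped
Fold 3: move[3]->R => DRDRLDD INVALID (collision), skipped
Fold 4: move[0]->U => URDDLDD VALID
Fold 5: move[6]->R => URDDLDR VALID

Answer: XXXVV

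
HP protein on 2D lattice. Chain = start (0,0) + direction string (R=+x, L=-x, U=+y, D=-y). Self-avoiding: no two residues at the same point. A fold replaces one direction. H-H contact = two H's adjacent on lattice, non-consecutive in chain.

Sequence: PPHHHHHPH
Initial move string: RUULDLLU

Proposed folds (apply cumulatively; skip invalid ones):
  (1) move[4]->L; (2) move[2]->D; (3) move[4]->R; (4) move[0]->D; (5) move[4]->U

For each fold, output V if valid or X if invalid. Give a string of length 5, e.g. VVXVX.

Initial: RUULDLLU -> [(0, 0), (1, 0), (1, 1), (1, 2), (0, 2), (0, 1), (-1, 1), (-2, 1), (-2, 2)]
Fold 1: move[4]->L => RUULLLLU VALID
Fold 2: move[2]->D => RUDLLLLU INVALID (collision), skipped
Fold 3: move[4]->R => RUULRLLU INVALID (collision), skipped
Fold 4: move[0]->D => DUULLLLU INVALID (collision), skipped
Fold 5: move[4]->U => RUULULLU VALID

Answer: VXXXV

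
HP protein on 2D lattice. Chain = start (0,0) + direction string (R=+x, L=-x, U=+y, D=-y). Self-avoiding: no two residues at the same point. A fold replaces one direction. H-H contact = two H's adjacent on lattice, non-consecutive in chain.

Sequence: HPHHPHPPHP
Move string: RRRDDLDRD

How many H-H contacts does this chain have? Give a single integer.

Positions: [(0, 0), (1, 0), (2, 0), (3, 0), (3, -1), (3, -2), (2, -2), (2, -3), (3, -3), (3, -4)]
H-H contact: residue 5 @(3,-2) - residue 8 @(3, -3)

Answer: 1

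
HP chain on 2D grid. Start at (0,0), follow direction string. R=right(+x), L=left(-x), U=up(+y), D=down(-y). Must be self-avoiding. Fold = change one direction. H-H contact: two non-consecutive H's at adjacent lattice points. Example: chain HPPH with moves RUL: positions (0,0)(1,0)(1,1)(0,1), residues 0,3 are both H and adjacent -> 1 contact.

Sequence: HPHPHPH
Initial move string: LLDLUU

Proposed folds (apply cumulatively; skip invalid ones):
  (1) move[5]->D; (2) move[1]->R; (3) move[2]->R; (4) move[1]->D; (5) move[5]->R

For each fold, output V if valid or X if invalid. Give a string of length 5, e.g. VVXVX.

Initial: LLDLUU -> [(0, 0), (-1, 0), (-2, 0), (-2, -1), (-3, -1), (-3, 0), (-3, 1)]
Fold 1: move[5]->D => LLDLUD INVALID (collision), skipped
Fold 2: move[1]->R => LRDLUU INVALID (collision), skipped
Fold 3: move[2]->R => LLRLUU INVALID (collision), skipped
Fold 4: move[1]->D => LDDLUU VALID
Fold 5: move[5]->R => LDDLUR INVALID (collision), skipped

Answer: XXXVX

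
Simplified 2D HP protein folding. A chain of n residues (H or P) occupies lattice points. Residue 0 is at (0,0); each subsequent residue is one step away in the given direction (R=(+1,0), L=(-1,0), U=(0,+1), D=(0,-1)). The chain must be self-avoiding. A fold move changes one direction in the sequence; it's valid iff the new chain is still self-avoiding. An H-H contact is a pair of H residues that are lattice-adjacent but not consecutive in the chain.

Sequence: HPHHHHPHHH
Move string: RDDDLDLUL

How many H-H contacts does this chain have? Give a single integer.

Answer: 1

Derivation:
Positions: [(0, 0), (1, 0), (1, -1), (1, -2), (1, -3), (0, -3), (0, -4), (-1, -4), (-1, -3), (-2, -3)]
H-H contact: residue 5 @(0,-3) - residue 8 @(-1, -3)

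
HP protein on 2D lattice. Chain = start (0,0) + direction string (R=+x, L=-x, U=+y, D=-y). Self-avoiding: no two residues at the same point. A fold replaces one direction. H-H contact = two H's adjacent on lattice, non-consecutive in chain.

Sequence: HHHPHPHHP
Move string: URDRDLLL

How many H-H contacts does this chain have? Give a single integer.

Answer: 1

Derivation:
Positions: [(0, 0), (0, 1), (1, 1), (1, 0), (2, 0), (2, -1), (1, -1), (0, -1), (-1, -1)]
H-H contact: residue 0 @(0,0) - residue 7 @(0, -1)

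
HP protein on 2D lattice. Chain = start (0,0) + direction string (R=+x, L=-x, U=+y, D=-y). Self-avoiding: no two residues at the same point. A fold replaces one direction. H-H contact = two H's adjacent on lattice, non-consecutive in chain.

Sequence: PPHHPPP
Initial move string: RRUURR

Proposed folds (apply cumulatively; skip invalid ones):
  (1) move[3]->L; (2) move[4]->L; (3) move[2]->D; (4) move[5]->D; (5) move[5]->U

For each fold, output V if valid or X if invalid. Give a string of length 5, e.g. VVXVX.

Initial: RRUURR -> [(0, 0), (1, 0), (2, 0), (2, 1), (2, 2), (3, 2), (4, 2)]
Fold 1: move[3]->L => RRULRR INVALID (collision), skipped
Fold 2: move[4]->L => RRUULR INVALID (collision), skipped
Fold 3: move[2]->D => RRDURR INVALID (collision), skipped
Fold 4: move[5]->D => RRUURD VALID
Fold 5: move[5]->U => RRUURU VALID

Answer: XXXVV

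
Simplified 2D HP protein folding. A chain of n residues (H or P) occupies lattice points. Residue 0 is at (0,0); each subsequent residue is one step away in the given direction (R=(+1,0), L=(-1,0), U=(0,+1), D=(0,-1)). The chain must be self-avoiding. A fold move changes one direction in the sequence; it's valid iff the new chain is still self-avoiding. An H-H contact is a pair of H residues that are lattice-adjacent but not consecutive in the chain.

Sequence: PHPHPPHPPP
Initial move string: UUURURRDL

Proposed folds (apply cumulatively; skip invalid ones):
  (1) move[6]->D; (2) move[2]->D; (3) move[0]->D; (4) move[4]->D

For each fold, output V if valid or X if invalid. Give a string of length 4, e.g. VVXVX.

Answer: VXXV

Derivation:
Initial: UUURURRDL -> [(0, 0), (0, 1), (0, 2), (0, 3), (1, 3), (1, 4), (2, 4), (3, 4), (3, 3), (2, 3)]
Fold 1: move[6]->D => UUURURDDL VALID
Fold 2: move[2]->D => UUDRURDDL INVALID (collision), skipped
Fold 3: move[0]->D => DUURURDDL INVALID (collision), skipped
Fold 4: move[4]->D => UUURDRDDL VALID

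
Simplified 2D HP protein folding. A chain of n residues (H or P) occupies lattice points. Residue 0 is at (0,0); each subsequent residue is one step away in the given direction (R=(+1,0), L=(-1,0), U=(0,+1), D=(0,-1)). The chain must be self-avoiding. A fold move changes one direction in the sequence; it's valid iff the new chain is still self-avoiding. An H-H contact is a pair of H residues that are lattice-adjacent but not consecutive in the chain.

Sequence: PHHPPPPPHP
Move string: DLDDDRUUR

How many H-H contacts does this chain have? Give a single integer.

Positions: [(0, 0), (0, -1), (-1, -1), (-1, -2), (-1, -3), (-1, -4), (0, -4), (0, -3), (0, -2), (1, -2)]
H-H contact: residue 1 @(0,-1) - residue 8 @(0, -2)

Answer: 1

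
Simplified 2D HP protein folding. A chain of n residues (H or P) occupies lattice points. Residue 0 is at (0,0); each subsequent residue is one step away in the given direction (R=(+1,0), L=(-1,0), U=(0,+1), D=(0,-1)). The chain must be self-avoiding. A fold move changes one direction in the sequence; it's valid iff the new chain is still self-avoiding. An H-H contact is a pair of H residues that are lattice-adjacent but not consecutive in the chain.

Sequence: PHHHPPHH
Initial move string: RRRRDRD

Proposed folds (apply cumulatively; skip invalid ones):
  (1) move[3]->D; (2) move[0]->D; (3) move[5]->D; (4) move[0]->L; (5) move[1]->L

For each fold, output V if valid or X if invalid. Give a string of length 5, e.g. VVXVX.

Answer: VVVXX

Derivation:
Initial: RRRRDRD -> [(0, 0), (1, 0), (2, 0), (3, 0), (4, 0), (4, -1), (5, -1), (5, -2)]
Fold 1: move[3]->D => RRRDDRD VALID
Fold 2: move[0]->D => DRRDDRD VALID
Fold 3: move[5]->D => DRRDDDD VALID
Fold 4: move[0]->L => LRRDDDD INVALID (collision), skipped
Fold 5: move[1]->L => DLRDDDD INVALID (collision), skipped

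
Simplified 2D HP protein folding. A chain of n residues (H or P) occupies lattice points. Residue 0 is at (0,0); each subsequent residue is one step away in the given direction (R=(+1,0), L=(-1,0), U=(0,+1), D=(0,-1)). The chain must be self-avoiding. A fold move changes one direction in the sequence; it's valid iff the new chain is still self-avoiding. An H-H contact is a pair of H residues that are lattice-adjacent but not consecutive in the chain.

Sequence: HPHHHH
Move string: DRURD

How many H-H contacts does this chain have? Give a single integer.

Answer: 2

Derivation:
Positions: [(0, 0), (0, -1), (1, -1), (1, 0), (2, 0), (2, -1)]
H-H contact: residue 0 @(0,0) - residue 3 @(1, 0)
H-H contact: residue 2 @(1,-1) - residue 5 @(2, -1)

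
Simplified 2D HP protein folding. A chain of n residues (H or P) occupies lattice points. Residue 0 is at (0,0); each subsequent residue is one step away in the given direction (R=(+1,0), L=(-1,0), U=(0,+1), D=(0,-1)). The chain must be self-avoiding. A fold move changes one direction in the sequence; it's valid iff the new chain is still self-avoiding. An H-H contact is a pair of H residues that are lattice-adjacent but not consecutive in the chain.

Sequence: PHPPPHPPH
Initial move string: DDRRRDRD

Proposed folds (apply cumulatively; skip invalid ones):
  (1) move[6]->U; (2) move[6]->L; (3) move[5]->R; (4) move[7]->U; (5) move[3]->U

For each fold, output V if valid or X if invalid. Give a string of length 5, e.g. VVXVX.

Initial: DDRRRDRD -> [(0, 0), (0, -1), (0, -2), (1, -2), (2, -2), (3, -2), (3, -3), (4, -3), (4, -4)]
Fold 1: move[6]->U => DDRRRDUD INVALID (collision), skipped
Fold 2: move[6]->L => DDRRRDLD VALID
Fold 3: move[5]->R => DDRRRRLD INVALID (collision), skipped
Fold 4: move[7]->U => DDRRRDLU INVALID (collision), skipped
Fold 5: move[3]->U => DDRURDLD INVALID (collision), skipped

Answer: XVXXX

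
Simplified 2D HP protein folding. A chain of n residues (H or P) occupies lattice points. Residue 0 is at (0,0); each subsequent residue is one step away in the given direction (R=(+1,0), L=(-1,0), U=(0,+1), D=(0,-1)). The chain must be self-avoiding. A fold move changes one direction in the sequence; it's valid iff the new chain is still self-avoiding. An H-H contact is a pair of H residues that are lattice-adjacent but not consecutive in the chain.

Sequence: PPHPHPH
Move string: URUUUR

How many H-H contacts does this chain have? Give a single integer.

Positions: [(0, 0), (0, 1), (1, 1), (1, 2), (1, 3), (1, 4), (2, 4)]
No H-H contacts found.

Answer: 0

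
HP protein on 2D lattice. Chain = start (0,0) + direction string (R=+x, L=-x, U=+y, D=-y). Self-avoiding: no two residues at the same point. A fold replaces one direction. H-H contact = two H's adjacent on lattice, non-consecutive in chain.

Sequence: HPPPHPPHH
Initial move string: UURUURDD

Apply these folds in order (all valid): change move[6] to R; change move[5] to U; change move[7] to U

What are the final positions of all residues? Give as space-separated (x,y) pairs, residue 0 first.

Initial moves: UURUURDD
Fold: move[6]->R => UURUURRD (positions: [(0, 0), (0, 1), (0, 2), (1, 2), (1, 3), (1, 4), (2, 4), (3, 4), (3, 3)])
Fold: move[5]->U => UURUUURD (positions: [(0, 0), (0, 1), (0, 2), (1, 2), (1, 3), (1, 4), (1, 5), (2, 5), (2, 4)])
Fold: move[7]->U => UURUUURU (positions: [(0, 0), (0, 1), (0, 2), (1, 2), (1, 3), (1, 4), (1, 5), (2, 5), (2, 6)])

Answer: (0,0) (0,1) (0,2) (1,2) (1,3) (1,4) (1,5) (2,5) (2,6)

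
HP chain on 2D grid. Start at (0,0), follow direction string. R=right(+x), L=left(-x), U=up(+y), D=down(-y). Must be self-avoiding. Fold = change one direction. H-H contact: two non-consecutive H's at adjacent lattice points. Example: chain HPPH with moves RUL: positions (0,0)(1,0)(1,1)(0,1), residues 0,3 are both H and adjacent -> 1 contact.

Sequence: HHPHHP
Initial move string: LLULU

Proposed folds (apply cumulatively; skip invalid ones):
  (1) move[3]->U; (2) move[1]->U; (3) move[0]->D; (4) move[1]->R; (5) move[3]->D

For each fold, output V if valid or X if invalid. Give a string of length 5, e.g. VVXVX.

Answer: VVXXX

Derivation:
Initial: LLULU -> [(0, 0), (-1, 0), (-2, 0), (-2, 1), (-3, 1), (-3, 2)]
Fold 1: move[3]->U => LLUUU VALID
Fold 2: move[1]->U => LUUUU VALID
Fold 3: move[0]->D => DUUUU INVALID (collision), skipped
Fold 4: move[1]->R => LRUUU INVALID (collision), skipped
Fold 5: move[3]->D => LUUDU INVALID (collision), skipped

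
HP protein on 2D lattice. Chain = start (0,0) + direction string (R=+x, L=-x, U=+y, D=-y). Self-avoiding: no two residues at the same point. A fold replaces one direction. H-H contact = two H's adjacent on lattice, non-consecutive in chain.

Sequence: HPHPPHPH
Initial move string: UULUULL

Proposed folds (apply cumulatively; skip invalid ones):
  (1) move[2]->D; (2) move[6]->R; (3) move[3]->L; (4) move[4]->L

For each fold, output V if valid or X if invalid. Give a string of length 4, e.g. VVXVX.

Initial: UULUULL -> [(0, 0), (0, 1), (0, 2), (-1, 2), (-1, 3), (-1, 4), (-2, 4), (-3, 4)]
Fold 1: move[2]->D => UUDUULL INVALID (collision), skipped
Fold 2: move[6]->R => UULUULR INVALID (collision), skipped
Fold 3: move[3]->L => UULLULL VALID
Fold 4: move[4]->L => UULLLLL VALID

Answer: XXVV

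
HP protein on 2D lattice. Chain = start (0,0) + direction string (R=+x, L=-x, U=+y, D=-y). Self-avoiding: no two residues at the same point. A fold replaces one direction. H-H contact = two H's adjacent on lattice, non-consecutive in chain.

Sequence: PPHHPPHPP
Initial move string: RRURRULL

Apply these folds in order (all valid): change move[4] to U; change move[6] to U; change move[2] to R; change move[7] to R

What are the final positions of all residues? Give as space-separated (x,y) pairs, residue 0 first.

Answer: (0,0) (1,0) (2,0) (3,0) (4,0) (4,1) (4,2) (4,3) (5,3)

Derivation:
Initial moves: RRURRULL
Fold: move[4]->U => RRURUULL (positions: [(0, 0), (1, 0), (2, 0), (2, 1), (3, 1), (3, 2), (3, 3), (2, 3), (1, 3)])
Fold: move[6]->U => RRURUUUL (positions: [(0, 0), (1, 0), (2, 0), (2, 1), (3, 1), (3, 2), (3, 3), (3, 4), (2, 4)])
Fold: move[2]->R => RRRRUUUL (positions: [(0, 0), (1, 0), (2, 0), (3, 0), (4, 0), (4, 1), (4, 2), (4, 3), (3, 3)])
Fold: move[7]->R => RRRRUUUR (positions: [(0, 0), (1, 0), (2, 0), (3, 0), (4, 0), (4, 1), (4, 2), (4, 3), (5, 3)])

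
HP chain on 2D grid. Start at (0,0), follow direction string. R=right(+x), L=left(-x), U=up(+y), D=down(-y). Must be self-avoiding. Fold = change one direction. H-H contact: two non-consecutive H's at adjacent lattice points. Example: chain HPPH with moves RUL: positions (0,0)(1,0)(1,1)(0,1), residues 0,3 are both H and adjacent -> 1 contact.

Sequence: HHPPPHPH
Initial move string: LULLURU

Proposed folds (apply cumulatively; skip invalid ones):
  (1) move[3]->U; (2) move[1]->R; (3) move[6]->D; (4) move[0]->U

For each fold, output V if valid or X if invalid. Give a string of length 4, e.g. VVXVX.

Answer: VXVV

Derivation:
Initial: LULLURU -> [(0, 0), (-1, 0), (-1, 1), (-2, 1), (-3, 1), (-3, 2), (-2, 2), (-2, 3)]
Fold 1: move[3]->U => LULUURU VALID
Fold 2: move[1]->R => LRLUURU INVALID (collision), skipped
Fold 3: move[6]->D => LULUURD VALID
Fold 4: move[0]->U => UULUURD VALID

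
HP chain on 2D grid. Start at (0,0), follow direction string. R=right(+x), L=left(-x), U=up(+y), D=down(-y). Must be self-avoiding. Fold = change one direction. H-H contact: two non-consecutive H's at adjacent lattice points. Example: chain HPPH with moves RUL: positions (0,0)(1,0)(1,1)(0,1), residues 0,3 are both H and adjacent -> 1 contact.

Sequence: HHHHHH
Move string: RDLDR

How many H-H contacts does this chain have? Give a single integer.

Positions: [(0, 0), (1, 0), (1, -1), (0, -1), (0, -2), (1, -2)]
H-H contact: residue 0 @(0,0) - residue 3 @(0, -1)
H-H contact: residue 2 @(1,-1) - residue 5 @(1, -2)

Answer: 2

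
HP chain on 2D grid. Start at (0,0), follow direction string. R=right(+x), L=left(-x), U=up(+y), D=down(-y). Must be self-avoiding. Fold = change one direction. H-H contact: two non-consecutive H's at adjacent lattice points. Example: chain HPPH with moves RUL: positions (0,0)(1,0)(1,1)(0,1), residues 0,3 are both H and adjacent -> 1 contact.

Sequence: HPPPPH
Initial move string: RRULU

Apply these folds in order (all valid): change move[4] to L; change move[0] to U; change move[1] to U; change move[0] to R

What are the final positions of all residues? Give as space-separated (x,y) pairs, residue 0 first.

Answer: (0,0) (1,0) (1,1) (1,2) (0,2) (-1,2)

Derivation:
Initial moves: RRULU
Fold: move[4]->L => RRULL (positions: [(0, 0), (1, 0), (2, 0), (2, 1), (1, 1), (0, 1)])
Fold: move[0]->U => URULL (positions: [(0, 0), (0, 1), (1, 1), (1, 2), (0, 2), (-1, 2)])
Fold: move[1]->U => UUULL (positions: [(0, 0), (0, 1), (0, 2), (0, 3), (-1, 3), (-2, 3)])
Fold: move[0]->R => RUULL (positions: [(0, 0), (1, 0), (1, 1), (1, 2), (0, 2), (-1, 2)])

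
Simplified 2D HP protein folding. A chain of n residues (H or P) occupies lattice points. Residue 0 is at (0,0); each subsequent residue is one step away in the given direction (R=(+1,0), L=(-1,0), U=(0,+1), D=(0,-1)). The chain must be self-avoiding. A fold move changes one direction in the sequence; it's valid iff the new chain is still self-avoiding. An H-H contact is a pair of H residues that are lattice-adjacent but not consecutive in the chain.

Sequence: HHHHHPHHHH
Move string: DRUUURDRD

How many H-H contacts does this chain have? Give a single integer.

Positions: [(0, 0), (0, -1), (1, -1), (1, 0), (1, 1), (1, 2), (2, 2), (2, 1), (3, 1), (3, 0)]
H-H contact: residue 0 @(0,0) - residue 3 @(1, 0)
H-H contact: residue 4 @(1,1) - residue 7 @(2, 1)

Answer: 2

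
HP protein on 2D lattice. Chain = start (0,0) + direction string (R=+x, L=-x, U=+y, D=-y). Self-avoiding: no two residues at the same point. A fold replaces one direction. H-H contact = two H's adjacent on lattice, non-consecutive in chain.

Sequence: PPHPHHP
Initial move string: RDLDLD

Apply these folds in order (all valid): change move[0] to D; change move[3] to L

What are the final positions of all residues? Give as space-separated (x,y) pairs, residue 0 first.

Answer: (0,0) (0,-1) (0,-2) (-1,-2) (-2,-2) (-3,-2) (-3,-3)

Derivation:
Initial moves: RDLDLD
Fold: move[0]->D => DDLDLD (positions: [(0, 0), (0, -1), (0, -2), (-1, -2), (-1, -3), (-2, -3), (-2, -4)])
Fold: move[3]->L => DDLLLD (positions: [(0, 0), (0, -1), (0, -2), (-1, -2), (-2, -2), (-3, -2), (-3, -3)])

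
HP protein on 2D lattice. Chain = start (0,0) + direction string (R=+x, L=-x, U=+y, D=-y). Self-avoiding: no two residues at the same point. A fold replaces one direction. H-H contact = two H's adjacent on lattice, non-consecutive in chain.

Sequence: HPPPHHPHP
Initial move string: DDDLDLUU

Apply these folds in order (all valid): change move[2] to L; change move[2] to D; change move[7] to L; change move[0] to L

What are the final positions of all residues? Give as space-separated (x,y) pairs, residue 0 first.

Initial moves: DDDLDLUU
Fold: move[2]->L => DDLLDLUU (positions: [(0, 0), (0, -1), (0, -2), (-1, -2), (-2, -2), (-2, -3), (-3, -3), (-3, -2), (-3, -1)])
Fold: move[2]->D => DDDLDLUU (positions: [(0, 0), (0, -1), (0, -2), (0, -3), (-1, -3), (-1, -4), (-2, -4), (-2, -3), (-2, -2)])
Fold: move[7]->L => DDDLDLUL (positions: [(0, 0), (0, -1), (0, -2), (0, -3), (-1, -3), (-1, -4), (-2, -4), (-2, -3), (-3, -3)])
Fold: move[0]->L => LDDLDLUL (positions: [(0, 0), (-1, 0), (-1, -1), (-1, -2), (-2, -2), (-2, -3), (-3, -3), (-3, -2), (-4, -2)])

Answer: (0,0) (-1,0) (-1,-1) (-1,-2) (-2,-2) (-2,-3) (-3,-3) (-3,-2) (-4,-2)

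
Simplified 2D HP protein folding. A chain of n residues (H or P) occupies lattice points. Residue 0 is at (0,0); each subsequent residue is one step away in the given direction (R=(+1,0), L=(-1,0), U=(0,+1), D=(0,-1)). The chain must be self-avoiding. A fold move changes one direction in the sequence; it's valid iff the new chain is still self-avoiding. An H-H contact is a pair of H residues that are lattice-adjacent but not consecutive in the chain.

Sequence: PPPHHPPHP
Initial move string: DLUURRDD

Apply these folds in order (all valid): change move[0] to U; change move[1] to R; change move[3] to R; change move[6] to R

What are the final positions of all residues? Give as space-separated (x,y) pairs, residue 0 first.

Initial moves: DLUURRDD
Fold: move[0]->U => ULUURRDD (positions: [(0, 0), (0, 1), (-1, 1), (-1, 2), (-1, 3), (0, 3), (1, 3), (1, 2), (1, 1)])
Fold: move[1]->R => URUURRDD (positions: [(0, 0), (0, 1), (1, 1), (1, 2), (1, 3), (2, 3), (3, 3), (3, 2), (3, 1)])
Fold: move[3]->R => URURRRDD (positions: [(0, 0), (0, 1), (1, 1), (1, 2), (2, 2), (3, 2), (4, 2), (4, 1), (4, 0)])
Fold: move[6]->R => URURRRRD (positions: [(0, 0), (0, 1), (1, 1), (1, 2), (2, 2), (3, 2), (4, 2), (5, 2), (5, 1)])

Answer: (0,0) (0,1) (1,1) (1,2) (2,2) (3,2) (4,2) (5,2) (5,1)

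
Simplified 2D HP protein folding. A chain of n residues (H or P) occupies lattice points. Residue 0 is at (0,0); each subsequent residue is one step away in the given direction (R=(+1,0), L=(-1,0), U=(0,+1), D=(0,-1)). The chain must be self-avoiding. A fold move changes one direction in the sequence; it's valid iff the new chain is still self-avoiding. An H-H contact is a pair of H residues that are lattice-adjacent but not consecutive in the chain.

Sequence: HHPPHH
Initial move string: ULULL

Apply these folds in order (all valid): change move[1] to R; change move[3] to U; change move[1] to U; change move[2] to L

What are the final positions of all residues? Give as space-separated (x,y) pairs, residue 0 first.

Answer: (0,0) (0,1) (0,2) (-1,2) (-1,3) (-2,3)

Derivation:
Initial moves: ULULL
Fold: move[1]->R => URULL (positions: [(0, 0), (0, 1), (1, 1), (1, 2), (0, 2), (-1, 2)])
Fold: move[3]->U => URUUL (positions: [(0, 0), (0, 1), (1, 1), (1, 2), (1, 3), (0, 3)])
Fold: move[1]->U => UUUUL (positions: [(0, 0), (0, 1), (0, 2), (0, 3), (0, 4), (-1, 4)])
Fold: move[2]->L => UULUL (positions: [(0, 0), (0, 1), (0, 2), (-1, 2), (-1, 3), (-2, 3)])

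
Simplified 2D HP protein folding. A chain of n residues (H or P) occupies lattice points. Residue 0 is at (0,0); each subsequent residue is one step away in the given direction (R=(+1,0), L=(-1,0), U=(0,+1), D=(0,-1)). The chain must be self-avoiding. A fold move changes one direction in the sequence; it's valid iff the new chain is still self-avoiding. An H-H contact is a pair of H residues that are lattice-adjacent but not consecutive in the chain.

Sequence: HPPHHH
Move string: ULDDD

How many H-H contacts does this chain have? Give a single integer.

Answer: 1

Derivation:
Positions: [(0, 0), (0, 1), (-1, 1), (-1, 0), (-1, -1), (-1, -2)]
H-H contact: residue 0 @(0,0) - residue 3 @(-1, 0)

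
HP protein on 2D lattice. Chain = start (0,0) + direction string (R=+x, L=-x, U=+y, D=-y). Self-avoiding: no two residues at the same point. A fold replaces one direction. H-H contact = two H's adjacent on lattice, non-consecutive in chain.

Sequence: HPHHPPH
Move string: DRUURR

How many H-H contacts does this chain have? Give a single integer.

Positions: [(0, 0), (0, -1), (1, -1), (1, 0), (1, 1), (2, 1), (3, 1)]
H-H contact: residue 0 @(0,0) - residue 3 @(1, 0)

Answer: 1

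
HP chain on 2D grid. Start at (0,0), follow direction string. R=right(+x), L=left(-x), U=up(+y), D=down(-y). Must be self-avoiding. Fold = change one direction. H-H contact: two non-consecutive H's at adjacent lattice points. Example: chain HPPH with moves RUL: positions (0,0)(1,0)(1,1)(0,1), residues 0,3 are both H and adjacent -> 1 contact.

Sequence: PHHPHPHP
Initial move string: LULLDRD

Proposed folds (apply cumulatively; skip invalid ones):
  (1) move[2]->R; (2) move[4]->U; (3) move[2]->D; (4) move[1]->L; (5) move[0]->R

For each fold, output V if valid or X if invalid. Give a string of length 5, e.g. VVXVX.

Initial: LULLDRD -> [(0, 0), (-1, 0), (-1, 1), (-2, 1), (-3, 1), (-3, 0), (-2, 0), (-2, -1)]
Fold 1: move[2]->R => LURLDRD INVALID (collision), skipped
Fold 2: move[4]->U => LULLURD INVALID (collision), skipped
Fold 3: move[2]->D => LUDLDRD INVALID (collision), skipped
Fold 4: move[1]->L => LLLLDRD VALID
Fold 5: move[0]->R => RLLLDRD INVALID (collision), skipped

Answer: XXXVX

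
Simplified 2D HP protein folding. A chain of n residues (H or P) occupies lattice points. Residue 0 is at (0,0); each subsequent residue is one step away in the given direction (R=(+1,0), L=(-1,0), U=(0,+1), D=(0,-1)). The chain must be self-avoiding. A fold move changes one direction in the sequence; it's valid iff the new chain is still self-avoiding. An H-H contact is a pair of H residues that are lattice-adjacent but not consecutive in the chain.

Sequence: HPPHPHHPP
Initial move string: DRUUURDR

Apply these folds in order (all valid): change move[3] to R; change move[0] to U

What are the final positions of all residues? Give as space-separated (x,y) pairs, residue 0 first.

Initial moves: DRUUURDR
Fold: move[3]->R => DRURURDR (positions: [(0, 0), (0, -1), (1, -1), (1, 0), (2, 0), (2, 1), (3, 1), (3, 0), (4, 0)])
Fold: move[0]->U => URURURDR (positions: [(0, 0), (0, 1), (1, 1), (1, 2), (2, 2), (2, 3), (3, 3), (3, 2), (4, 2)])

Answer: (0,0) (0,1) (1,1) (1,2) (2,2) (2,3) (3,3) (3,2) (4,2)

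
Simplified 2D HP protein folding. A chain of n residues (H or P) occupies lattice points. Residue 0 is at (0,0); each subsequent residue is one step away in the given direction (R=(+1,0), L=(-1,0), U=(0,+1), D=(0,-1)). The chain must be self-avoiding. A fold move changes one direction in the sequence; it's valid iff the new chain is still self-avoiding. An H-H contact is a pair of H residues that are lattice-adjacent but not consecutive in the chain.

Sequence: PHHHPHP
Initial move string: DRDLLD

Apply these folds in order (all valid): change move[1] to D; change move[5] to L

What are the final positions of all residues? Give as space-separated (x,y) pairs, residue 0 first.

Initial moves: DRDLLD
Fold: move[1]->D => DDDLLD (positions: [(0, 0), (0, -1), (0, -2), (0, -3), (-1, -3), (-2, -3), (-2, -4)])
Fold: move[5]->L => DDDLLL (positions: [(0, 0), (0, -1), (0, -2), (0, -3), (-1, -3), (-2, -3), (-3, -3)])

Answer: (0,0) (0,-1) (0,-2) (0,-3) (-1,-3) (-2,-3) (-3,-3)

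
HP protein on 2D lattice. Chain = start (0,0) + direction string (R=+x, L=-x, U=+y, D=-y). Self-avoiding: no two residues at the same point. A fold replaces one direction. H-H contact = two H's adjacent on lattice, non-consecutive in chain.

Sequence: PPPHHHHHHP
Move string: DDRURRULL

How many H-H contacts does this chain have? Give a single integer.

Positions: [(0, 0), (0, -1), (0, -2), (1, -2), (1, -1), (2, -1), (3, -1), (3, 0), (2, 0), (1, 0)]
H-H contact: residue 5 @(2,-1) - residue 8 @(2, 0)

Answer: 1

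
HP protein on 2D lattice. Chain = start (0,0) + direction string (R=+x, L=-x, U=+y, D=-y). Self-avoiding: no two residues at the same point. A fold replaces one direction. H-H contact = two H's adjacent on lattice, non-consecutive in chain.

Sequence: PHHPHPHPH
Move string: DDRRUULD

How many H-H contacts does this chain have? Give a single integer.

Positions: [(0, 0), (0, -1), (0, -2), (1, -2), (2, -2), (2, -1), (2, 0), (1, 0), (1, -1)]
H-H contact: residue 1 @(0,-1) - residue 8 @(1, -1)

Answer: 1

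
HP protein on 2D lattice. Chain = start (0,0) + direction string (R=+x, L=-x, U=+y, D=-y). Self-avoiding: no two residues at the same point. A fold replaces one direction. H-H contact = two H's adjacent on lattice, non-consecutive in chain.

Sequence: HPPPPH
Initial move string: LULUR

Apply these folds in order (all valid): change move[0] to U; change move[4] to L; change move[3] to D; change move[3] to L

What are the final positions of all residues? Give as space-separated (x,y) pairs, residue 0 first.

Initial moves: LULUR
Fold: move[0]->U => UULUR (positions: [(0, 0), (0, 1), (0, 2), (-1, 2), (-1, 3), (0, 3)])
Fold: move[4]->L => UULUL (positions: [(0, 0), (0, 1), (0, 2), (-1, 2), (-1, 3), (-2, 3)])
Fold: move[3]->D => UULDL (positions: [(0, 0), (0, 1), (0, 2), (-1, 2), (-1, 1), (-2, 1)])
Fold: move[3]->L => UULLL (positions: [(0, 0), (0, 1), (0, 2), (-1, 2), (-2, 2), (-3, 2)])

Answer: (0,0) (0,1) (0,2) (-1,2) (-2,2) (-3,2)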